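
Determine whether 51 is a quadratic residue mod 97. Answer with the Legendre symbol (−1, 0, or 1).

Reciprocity: 51 ≡ 3 and 97 ≡ 1 (mod 4), so (51/97) = +(97/51).
Reduce top mod 51: now compute (46/51).
Pull out 2: since 51 ≡ 3 (mod 8), (2/51) = -1.
Reciprocity: 23 ≡ 3 and 51 ≡ 3 (mod 4), so (23/51) = −(51/23).
Reduce top mod 23: now compute (5/23).
Reciprocity: 5 ≡ 1 and 23 ≡ 3 (mod 4), so (5/23) = +(23/5).
Reduce top mod 5: now compute (3/5).
Reciprocity: 3 ≡ 3 and 5 ≡ 1 (mod 4), so (3/5) = +(5/3).
Reduce top mod 3: now compute (2/3).
Pull out 2: since 3 ≡ 3 (mod 8), (2/3) = -1.
Reached (1/3) = 1. Collecting the sign flips along the way, the symbol is -1.

-1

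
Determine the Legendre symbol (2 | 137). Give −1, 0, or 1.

1

Euler's criterion: (2/137) ≡ 2^68 (mod 137).
2^2 ≡ 4 (mod 137)
2^4 ≡ 16 (mod 137)
2^8 ≡ 119 (mod 137)
2^16 ≡ 50 (mod 137)
2^32 ≡ 34 (mod 137)
2^64 ≡ 60 (mod 137)
2^68 = 2^(64+4) ≡ 1 (mod 137).
Result is 1, so (2/137) = 1.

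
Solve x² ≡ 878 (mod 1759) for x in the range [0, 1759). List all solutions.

Since 1759 ≡ 3 (mod 4), a square root of 878 is 878^((1759+1)/4) = 878^440 mod 1759.
Repeated squaring: 878^2≡442, 878^4≡115, 878^8≡912, 878^16≡1496, 878^32≡568, 878^64≡727, 878^128≡829, 878^256≡1231 (mod 1759).
878^440 = 878^(256+128+32+16+8) ≡ 1397 (mod 1759).
Check: 1397² = 1951609 ≡ 878 (mod 1759). The two roots are 362 and 1397.

362, 1397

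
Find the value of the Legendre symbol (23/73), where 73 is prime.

1

Euler's criterion: (23/73) ≡ 23^36 (mod 73).
23^2 ≡ 18 (mod 73)
23^4 ≡ 32 (mod 73)
23^8 ≡ 2 (mod 73)
23^16 ≡ 4 (mod 73)
23^32 ≡ 16 (mod 73)
23^36 = 23^(32+4) ≡ 1 (mod 73).
Result is 1, so (23/73) = 1.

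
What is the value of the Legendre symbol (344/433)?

Pull out 2^3: since 433 ≡ 1 (mod 8), (2/433) = +1, so (2/433)^3 = +1.
Reciprocity: 43 ≡ 3 and 433 ≡ 1 (mod 4), so (43/433) = +(433/43).
Reduce top mod 43: now compute (3/43).
Reciprocity: 3 ≡ 3 and 43 ≡ 3 (mod 4), so (3/43) = −(43/3).
Reduce top mod 3: now compute (1/3).
Reached (1/3) = 1. Collecting the sign flips along the way, the symbol is -1.

-1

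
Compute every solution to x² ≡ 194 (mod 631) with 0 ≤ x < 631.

203, 428

Since 631 ≡ 3 (mod 4), a square root of 194 is 194^((631+1)/4) = 194^158 mod 631.
Repeated squaring: 194^2≡407, 194^4≡327, 194^8≡290, 194^16≡177, 194^32≡410, 194^64≡254, 194^128≡154 (mod 631).
194^158 = 194^(128+16+8+4+2) ≡ 428 (mod 631).
Check: 428² = 183184 ≡ 194 (mod 631). The two roots are 203 and 428.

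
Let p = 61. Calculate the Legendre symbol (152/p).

Euler's criterion: (152/61) ≡ 30^30 (mod 61).
30^2 ≡ 46 (mod 61)
30^4 ≡ 42 (mod 61)
30^8 ≡ 56 (mod 61)
30^16 ≡ 25 (mod 61)
30^30 = 30^(16+8+4+2) ≡ 60 (mod 61).
Result is 60 ≡ −1, so (152/61) = −1.

-1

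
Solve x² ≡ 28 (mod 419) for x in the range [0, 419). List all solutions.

191, 228

Since 419 ≡ 3 (mod 4), a square root of 28 is 28^((419+1)/4) = 28^105 mod 419.
Repeated squaring: 28^2≡365, 28^4≡402, 28^8≡289, 28^16≡140, 28^32≡326, 28^64≡269 (mod 419).
28^105 = 28^(64+32+8+1) ≡ 191 (mod 419).
Check: 191² = 36481 ≡ 28 (mod 419). The two roots are 191 and 228.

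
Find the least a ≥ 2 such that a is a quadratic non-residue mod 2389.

2

(2/2389) = −1, so 2 is the smallest positive non-residue mod 2389.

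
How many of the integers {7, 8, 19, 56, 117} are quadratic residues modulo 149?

(7/149) = +1 → QR.
(8/149) = -1 → non-residue.
(19/149) = +1 → QR.
(56/149) = -1 → non-residue.
(117/149) = -1 → non-residue.
Total quadratic residues among the 5: 2.

2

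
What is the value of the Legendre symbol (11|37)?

1

Reciprocity: 11 ≡ 3 and 37 ≡ 1 (mod 4), so (11/37) = +(37/11).
Reduce top mod 11: now compute (4/11).
Pull out 2^2: since 11 ≡ 3 (mod 8), (2/11) = -1, so (2/11)^2 = +1.
Reached (1/11) = 1. Collecting the sign flips along the way, the symbol is +1.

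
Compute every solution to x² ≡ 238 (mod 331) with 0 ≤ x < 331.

Since 331 ≡ 3 (mod 4), a square root of 238 is 238^((331+1)/4) = 238^83 mod 331.
Repeated squaring: 238^2≡43, 238^4≡194, 238^8≡233, 238^16≡5, 238^32≡25, 238^64≡294 (mod 331).
238^83 = 238^(64+16+2+1) ≡ 30 (mod 331).
Check: 30² = 900 ≡ 238 (mod 331). The two roots are 30 and 301.

30, 301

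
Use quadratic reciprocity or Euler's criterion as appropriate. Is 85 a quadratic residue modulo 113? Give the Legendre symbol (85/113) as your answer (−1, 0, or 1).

Reciprocity: 85 ≡ 1 and 113 ≡ 1 (mod 4), so (85/113) = +(113/85).
Reduce top mod 85: now compute (28/85).
Pull out 2^2: since 85 ≡ 5 (mod 8), (2/85) = -1, so (2/85)^2 = +1.
Reciprocity: 7 ≡ 3 and 85 ≡ 1 (mod 4), so (7/85) = +(85/7).
Reduce top mod 7: now compute (1/7).
Reached (1/7) = 1. Collecting the sign flips along the way, the symbol is +1.

1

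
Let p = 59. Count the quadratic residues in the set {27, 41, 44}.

2

(27/59) = +1 → QR.
(41/59) = +1 → QR.
(44/59) = -1 → non-residue.
Total quadratic residues among the 3: 2.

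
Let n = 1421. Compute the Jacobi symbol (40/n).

Pull out 2^3: since 1421 ≡ 5 (mod 8), (2/1421) = -1, so (2/1421)^3 = -1.
Reciprocity: 5 ≡ 1 and 1421 ≡ 1 (mod 4), so (5/1421) = +(1421/5).
Reduce top mod 5: now compute (1/5).
Reached (1/5) = 1. Collecting the sign flips along the way, the symbol is -1.

-1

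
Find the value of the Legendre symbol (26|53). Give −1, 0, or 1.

Euler's criterion: (26/53) ≡ 26^26 (mod 53).
26^2 ≡ 40 (mod 53)
26^4 ≡ 10 (mod 53)
26^8 ≡ 47 (mod 53)
26^16 ≡ 36 (mod 53)
26^26 = 26^(16+8+2) ≡ 52 (mod 53).
Result is 52 ≡ −1, so (26/53) = −1.

-1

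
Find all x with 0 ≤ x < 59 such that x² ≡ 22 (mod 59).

9, 50

Since 59 ≡ 3 (mod 4), a square root of 22 is 22^((59+1)/4) = 22^15 mod 59.
Repeated squaring: 22^2≡12, 22^4≡26, 22^8≡27 (mod 59).
22^15 = 22^(8+4+2+1) ≡ 9 (mod 59).
Check: 9² = 81 ≡ 22 (mod 59). The two roots are 9 and 50.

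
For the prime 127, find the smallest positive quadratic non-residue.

3

(2/127) = +1, so 2 is a residue.
(3/127) = −1, so 3 is the smallest positive non-residue mod 127.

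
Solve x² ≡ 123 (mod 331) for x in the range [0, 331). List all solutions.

Since 331 ≡ 3 (mod 4), a square root of 123 is 123^((331+1)/4) = 123^83 mod 331.
Repeated squaring: 123^2≡234, 123^4≡141, 123^8≡21, 123^16≡110, 123^32≡184, 123^64≡94 (mod 331).
123^83 = 123^(64+16+2+1) ≡ 139 (mod 331).
Check: 139² = 19321 ≡ 123 (mod 331). The two roots are 139 and 192.

139, 192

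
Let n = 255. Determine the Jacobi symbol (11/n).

1

Reciprocity: 11 ≡ 3 and 255 ≡ 3 (mod 4), so (11/255) = −(255/11).
Reduce top mod 11: now compute (2/11).
Pull out 2: since 11 ≡ 3 (mod 8), (2/11) = -1.
Reached (1/11) = 1. Collecting the sign flips along the way, the symbol is +1.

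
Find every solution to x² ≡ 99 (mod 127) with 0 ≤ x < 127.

37, 90

Since 127 ≡ 3 (mod 4), a square root of 99 is 99^((127+1)/4) = 99^32 mod 127.
Repeated squaring: 99^2≡22, 99^4≡103, 99^8≡68, 99^16≡52, 99^32≡37 (mod 127).
99^32 = 99^(32) ≡ 37 (mod 127).
Check: 37² = 1369 ≡ 99 (mod 127). The two roots are 37 and 90.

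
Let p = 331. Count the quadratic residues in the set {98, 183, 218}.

1

(98/331) = -1 → non-residue.
(183/331) = +1 → QR.
(218/331) = -1 → non-residue.
Total quadratic residues among the 3: 1.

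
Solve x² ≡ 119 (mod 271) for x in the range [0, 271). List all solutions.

98, 173

Since 271 ≡ 3 (mod 4), a square root of 119 is 119^((271+1)/4) = 119^68 mod 271.
Repeated squaring: 119^2≡69, 119^4≡154, 119^8≡139, 119^16≡80, 119^32≡167, 119^64≡247 (mod 271).
119^68 = 119^(64+4) ≡ 98 (mod 271).
Check: 98² = 9604 ≡ 119 (mod 271). The two roots are 98 and 173.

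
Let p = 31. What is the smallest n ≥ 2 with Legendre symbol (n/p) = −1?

(2/31) = +1, so 2 is a residue.
(3/31) = −1, so 3 is the smallest positive non-residue mod 31.

3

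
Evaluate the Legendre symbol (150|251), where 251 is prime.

-1

Euler's criterion: (150/251) ≡ 150^125 (mod 251).
150^2 ≡ 161 (mod 251)
150^4 ≡ 68 (mod 251)
150^8 ≡ 106 (mod 251)
150^16 ≡ 192 (mod 251)
150^32 ≡ 218 (mod 251)
150^64 ≡ 85 (mod 251)
150^125 = 150^(64+32+16+8+4+1) ≡ 250 (mod 251).
Result is 250 ≡ −1, so (150/251) = −1.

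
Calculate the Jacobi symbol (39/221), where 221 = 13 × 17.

0

Reciprocity: 39 ≡ 3 and 221 ≡ 1 (mod 4), so (39/221) = +(221/39).
Reduce top mod 39: now compute (26/39).
Pull out 2: since 39 ≡ 7 (mod 8), (2/39) = +1.
Reciprocity: 13 ≡ 1 and 39 ≡ 3 (mod 4), so (13/39) = +(39/13).
Reduce top mod 13: now compute (0/13).
Top reduces to 0: gcd > 1, so the symbol is 0.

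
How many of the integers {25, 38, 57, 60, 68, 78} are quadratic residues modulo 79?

(25/79) = +1 → QR.
(38/79) = +1 → QR.
(57/79) = -1 → non-residue.
(60/79) = -1 → non-residue.
(68/79) = -1 → non-residue.
(78/79) = -1 → non-residue.
Total quadratic residues among the 6: 2.

2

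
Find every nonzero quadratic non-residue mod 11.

Square k = 1,…,5 (k and 11−k give the same square):
1²=1, 2²=4, 3²=9, 4²≡5, 5²≡3 (mod 11).
The residues are {1, 3, 4, 5, 9}; the non-residues are the remaining 5 nonzero classes.

2, 6, 7, 8, 10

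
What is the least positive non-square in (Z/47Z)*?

(2/47) = +1, so 2 is a residue.
(3/47) = +1, so 3 is a residue.
(4/47) = +1, so 4 is a residue.
(5/47) = −1, so 5 is the smallest positive non-residue mod 47.

5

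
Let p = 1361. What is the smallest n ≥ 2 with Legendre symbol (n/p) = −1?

(2/1361) = +1, so 2 is a residue.
(3/1361) = −1, so 3 is the smallest positive non-residue mod 1361.

3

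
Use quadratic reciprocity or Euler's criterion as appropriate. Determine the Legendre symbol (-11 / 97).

1

First reduce: -11 ≡ 86 (mod 97).
Pull out 2: since 97 ≡ 1 (mod 8), (2/97) = +1.
Reciprocity: 43 ≡ 3 and 97 ≡ 1 (mod 4), so (43/97) = +(97/43).
Reduce top mod 43: now compute (11/43).
Reciprocity: 11 ≡ 3 and 43 ≡ 3 (mod 4), so (11/43) = −(43/11).
Reduce top mod 11: now compute (10/11).
Pull out 2: since 11 ≡ 3 (mod 8), (2/11) = -1.
Reciprocity: 5 ≡ 1 and 11 ≡ 3 (mod 4), so (5/11) = +(11/5).
Reduce top mod 5: now compute (1/5).
Reached (1/5) = 1. Collecting the sign flips along the way, the symbol is +1.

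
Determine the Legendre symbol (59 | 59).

First reduce: 59 ≡ 0 (mod 59).
Top reduces to 0: gcd > 1, so the symbol is 0.

0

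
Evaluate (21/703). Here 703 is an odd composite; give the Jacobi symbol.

Reciprocity: 21 ≡ 1 and 703 ≡ 3 (mod 4), so (21/703) = +(703/21).
Reduce top mod 21: now compute (10/21).
Pull out 2: since 21 ≡ 5 (mod 8), (2/21) = -1.
Reciprocity: 5 ≡ 1 and 21 ≡ 1 (mod 4), so (5/21) = +(21/5).
Reduce top mod 5: now compute (1/5).
Reached (1/5) = 1. Collecting the sign flips along the way, the symbol is -1.

-1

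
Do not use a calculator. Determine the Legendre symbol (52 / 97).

-1

Pull out 2^2: since 97 ≡ 1 (mod 8), (2/97) = +1, so (2/97)^2 = +1.
Reciprocity: 13 ≡ 1 and 97 ≡ 1 (mod 4), so (13/97) = +(97/13).
Reduce top mod 13: now compute (6/13).
Pull out 2: since 13 ≡ 5 (mod 8), (2/13) = -1.
Reciprocity: 3 ≡ 3 and 13 ≡ 1 (mod 4), so (3/13) = +(13/3).
Reduce top mod 3: now compute (1/3).
Reached (1/3) = 1. Collecting the sign flips along the way, the symbol is -1.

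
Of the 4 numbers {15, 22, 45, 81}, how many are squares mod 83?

(15/83) = -1 → non-residue.
(22/83) = -1 → non-residue.
(45/83) = -1 → non-residue.
(81/83) = +1 → QR.
Total quadratic residues among the 4: 1.

1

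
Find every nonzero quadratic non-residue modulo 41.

Square k = 1,…,20 (k and 41−k give the same square):
1²=1, 2²=4, 3²=9, 4²=16, 5²=25, 6²=36, 7²≡8, 8²≡23, 9²≡40, 10²≡18, 11²≡39, 12²≡21, 13²≡5, 14²≡32, 15²≡20, 16²≡10, 17²≡2, 18²≡37, 19²≡33, 20²≡31 (mod 41).
The residues are {1, 2, 4, 5, 8, 9, 10, 16, 18, 20, 21, 23, 25, 31, 32, 33, 36, 37, 39, 40}; the non-residues are the remaining 20 nonzero classes.

3 6 7 11 12 13 14 15 17 19 22 24 26 27 28 29 30 34 35 38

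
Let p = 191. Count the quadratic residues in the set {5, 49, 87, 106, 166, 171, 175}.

(5/191) = +1 → QR.
(49/191) = +1 → QR.
(87/191) = -1 → non-residue.
(106/191) = -1 → non-residue.
(166/191) = -1 → non-residue.
(171/191) = -1 → non-residue.
(175/191) = -1 → non-residue.
Total quadratic residues among the 7: 2.

2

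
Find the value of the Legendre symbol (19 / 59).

Reciprocity: 19 ≡ 3 and 59 ≡ 3 (mod 4), so (19/59) = −(59/19).
Reduce top mod 19: now compute (2/19).
Pull out 2: since 19 ≡ 3 (mod 8), (2/19) = -1.
Reached (1/19) = 1. Collecting the sign flips along the way, the symbol is +1.

1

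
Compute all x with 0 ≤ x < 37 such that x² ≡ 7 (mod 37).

9, 28

37 ≡ 1 (mod 4), so we find a root by search.
Trying successive values, 9² = 81 ≡ 7 (mod 37). The other root is 37 − 9 = 28.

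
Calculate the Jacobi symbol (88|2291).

1

Pull out 2^3: since 2291 ≡ 3 (mod 8), (2/2291) = -1, so (2/2291)^3 = -1.
Reciprocity: 11 ≡ 3 and 2291 ≡ 3 (mod 4), so (11/2291) = −(2291/11).
Reduce top mod 11: now compute (3/11).
Reciprocity: 3 ≡ 3 and 11 ≡ 3 (mod 4), so (3/11) = −(11/3).
Reduce top mod 3: now compute (2/3).
Pull out 2: since 3 ≡ 3 (mod 8), (2/3) = -1.
Reached (1/3) = 1. Collecting the sign flips along the way, the symbol is +1.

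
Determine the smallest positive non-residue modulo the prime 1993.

5

(2/1993) = +1, so 2 is a residue.
(3/1993) = +1, so 3 is a residue.
(4/1993) = +1, so 4 is a residue.
(5/1993) = −1, so 5 is the smallest positive non-residue mod 1993.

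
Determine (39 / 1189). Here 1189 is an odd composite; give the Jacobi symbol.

Reciprocity: 39 ≡ 3 and 1189 ≡ 1 (mod 4), so (39/1189) = +(1189/39).
Reduce top mod 39: now compute (19/39).
Reciprocity: 19 ≡ 3 and 39 ≡ 3 (mod 4), so (19/39) = −(39/19).
Reduce top mod 19: now compute (1/19).
Reached (1/19) = 1. Collecting the sign flips along the way, the symbol is -1.

-1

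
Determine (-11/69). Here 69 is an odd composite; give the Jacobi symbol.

First reduce: -11 ≡ 58 (mod 69).
Pull out 2: since 69 ≡ 5 (mod 8), (2/69) = -1.
Reciprocity: 29 ≡ 1 and 69 ≡ 1 (mod 4), so (29/69) = +(69/29).
Reduce top mod 29: now compute (11/29).
Reciprocity: 11 ≡ 3 and 29 ≡ 1 (mod 4), so (11/29) = +(29/11).
Reduce top mod 11: now compute (7/11).
Reciprocity: 7 ≡ 3 and 11 ≡ 3 (mod 4), so (7/11) = −(11/7).
Reduce top mod 7: now compute (4/7).
Pull out 2^2: since 7 ≡ 7 (mod 8), (2/7) = +1, so (2/7)^2 = +1.
Reached (1/7) = 1. Collecting the sign flips along the way, the symbol is +1.

1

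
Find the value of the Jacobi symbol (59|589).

-1

Reciprocity: 59 ≡ 3 and 589 ≡ 1 (mod 4), so (59/589) = +(589/59).
Reduce top mod 59: now compute (58/59).
Pull out 2: since 59 ≡ 3 (mod 8), (2/59) = -1.
Reciprocity: 29 ≡ 1 and 59 ≡ 3 (mod 4), so (29/59) = +(59/29).
Reduce top mod 29: now compute (1/29).
Reached (1/29) = 1. Collecting the sign flips along the way, the symbol is -1.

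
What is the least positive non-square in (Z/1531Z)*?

(2/1531) = −1, so 2 is the smallest positive non-residue mod 1531.

2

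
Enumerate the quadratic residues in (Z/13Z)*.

1, 3, 4, 9, 10, 12

Square k = 1,…,6 (k and 13−k give the same square):
1²=1, 2²=4, 3²=9, 4²≡3, 5²≡12, 6²≡10 (mod 13).
So the quadratic residues mod 13 are {1, 3, 4, 9, 10, 12}.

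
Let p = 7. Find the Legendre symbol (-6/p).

Euler's criterion: (-6/7) ≡ 1^3 (mod 7).
1^2 ≡ 1 (mod 7)
1^3 = 1^(2+1) ≡ 1 (mod 7).
Result is 1, so (-6/7) = 1.

1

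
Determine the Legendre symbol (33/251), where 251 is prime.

Euler's criterion: (33/251) ≡ 33^125 (mod 251).
33^2 ≡ 85 (mod 251)
33^4 ≡ 197 (mod 251)
33^8 ≡ 155 (mod 251)
33^16 ≡ 180 (mod 251)
33^32 ≡ 21 (mod 251)
33^64 ≡ 190 (mod 251)
33^125 = 33^(64+32+16+8+4+1) ≡ 250 (mod 251).
Result is 250 ≡ −1, so (33/251) = −1.

-1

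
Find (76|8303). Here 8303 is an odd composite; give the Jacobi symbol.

Pull out 2^2: since 8303 ≡ 7 (mod 8), (2/8303) = +1, so (2/8303)^2 = +1.
Reciprocity: 19 ≡ 3 and 8303 ≡ 3 (mod 4), so (19/8303) = −(8303/19).
Reduce top mod 19: now compute (0/19).
Top reduces to 0: gcd > 1, so the symbol is 0.

0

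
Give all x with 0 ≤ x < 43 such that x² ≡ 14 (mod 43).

10, 33

Since 43 ≡ 3 (mod 4), a square root of 14 is 14^((43+1)/4) = 14^11 mod 43.
Repeated squaring: 14^2≡24, 14^4≡17, 14^8≡31 (mod 43).
14^11 = 14^(8+2+1) ≡ 10 (mod 43).
Check: 10² = 100 ≡ 14 (mod 43). The two roots are 10 and 33.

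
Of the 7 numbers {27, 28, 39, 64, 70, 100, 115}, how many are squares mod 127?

4

(27/127) = -1 → non-residue.
(28/127) = -1 → non-residue.
(39/127) = -1 → non-residue.
(64/127) = +1 → QR.
(70/127) = +1 → QR.
(100/127) = +1 → QR.
(115/127) = +1 → QR.
Total quadratic residues among the 7: 4.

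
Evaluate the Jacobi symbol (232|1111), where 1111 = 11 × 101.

Pull out 2^3: since 1111 ≡ 7 (mod 8), (2/1111) = +1, so (2/1111)^3 = +1.
Reciprocity: 29 ≡ 1 and 1111 ≡ 3 (mod 4), so (29/1111) = +(1111/29).
Reduce top mod 29: now compute (9/29).
Reciprocity: 9 ≡ 1 and 29 ≡ 1 (mod 4), so (9/29) = +(29/9).
Reduce top mod 9: now compute (2/9).
Pull out 2: since 9 ≡ 1 (mod 8), (2/9) = +1.
Reached (1/9) = 1. Collecting the sign flips along the way, the symbol is +1.

1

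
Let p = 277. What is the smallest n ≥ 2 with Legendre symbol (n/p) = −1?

2

(2/277) = −1, so 2 is the smallest positive non-residue mod 277.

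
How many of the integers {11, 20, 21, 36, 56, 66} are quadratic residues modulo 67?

3

(11/67) = -1 → non-residue.
(20/67) = -1 → non-residue.
(21/67) = +1 → QR.
(36/67) = +1 → QR.
(56/67) = +1 → QR.
(66/67) = -1 → non-residue.
Total quadratic residues among the 6: 3.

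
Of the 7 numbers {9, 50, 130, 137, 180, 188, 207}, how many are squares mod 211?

4

(9/211) = +1 → QR.
(50/211) = -1 → non-residue.
(130/211) = -1 → non-residue.
(137/211) = +1 → QR.
(180/211) = +1 → QR.
(188/211) = +1 → QR.
(207/211) = -1 → non-residue.
Total quadratic residues among the 7: 4.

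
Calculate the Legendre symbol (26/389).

-1

Pull out 2: since 389 ≡ 5 (mod 8), (2/389) = -1.
Reciprocity: 13 ≡ 1 and 389 ≡ 1 (mod 4), so (13/389) = +(389/13).
Reduce top mod 13: now compute (12/13).
Pull out 2^2: since 13 ≡ 5 (mod 8), (2/13) = -1, so (2/13)^2 = +1.
Reciprocity: 3 ≡ 3 and 13 ≡ 1 (mod 4), so (3/13) = +(13/3).
Reduce top mod 3: now compute (1/3).
Reached (1/3) = 1. Collecting the sign flips along the way, the symbol is -1.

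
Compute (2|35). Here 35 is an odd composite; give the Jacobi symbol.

Pull out 2: since 35 ≡ 3 (mod 8), (2/35) = -1.
Reached (1/35) = 1. Collecting the sign flips along the way, the symbol is -1.

-1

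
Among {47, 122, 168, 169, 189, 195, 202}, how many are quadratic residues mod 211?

(47/211) = +1 → QR.
(122/211) = +1 → QR.
(168/211) = -1 → non-residue.
(169/211) = +1 → QR.
(189/211) = +1 → QR.
(195/211) = -1 → non-residue.
(202/211) = -1 → non-residue.
Total quadratic residues among the 7: 4.

4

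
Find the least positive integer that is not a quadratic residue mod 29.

(2/29) = −1, so 2 is the smallest positive non-residue mod 29.

2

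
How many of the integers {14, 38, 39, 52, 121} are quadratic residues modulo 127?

(14/127) = -1 → non-residue.
(38/127) = +1 → QR.
(39/127) = -1 → non-residue.
(52/127) = +1 → QR.
(121/127) = +1 → QR.
Total quadratic residues among the 5: 3.

3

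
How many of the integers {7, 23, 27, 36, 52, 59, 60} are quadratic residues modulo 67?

(7/67) = -1 → non-residue.
(23/67) = +1 → QR.
(27/67) = -1 → non-residue.
(36/67) = +1 → QR.
(52/67) = -1 → non-residue.
(59/67) = +1 → QR.
(60/67) = +1 → QR.
Total quadratic residues among the 7: 4.

4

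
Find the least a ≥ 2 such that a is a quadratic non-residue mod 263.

(2/263) = +1, so 2 is a residue.
(3/263) = +1, so 3 is a residue.
(4/263) = +1, so 4 is a residue.
(5/263) = −1, so 5 is the smallest positive non-residue mod 263.

5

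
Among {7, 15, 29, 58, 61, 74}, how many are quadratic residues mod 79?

0

(7/79) = -1 → non-residue.
(15/79) = -1 → non-residue.
(29/79) = -1 → non-residue.
(58/79) = -1 → non-residue.
(61/79) = -1 → non-residue.
(74/79) = -1 → non-residue.
Total quadratic residues among the 6: 0.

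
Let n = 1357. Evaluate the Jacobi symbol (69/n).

0

Reciprocity: 69 ≡ 1 and 1357 ≡ 1 (mod 4), so (69/1357) = +(1357/69).
Reduce top mod 69: now compute (46/69).
Pull out 2: since 69 ≡ 5 (mod 8), (2/69) = -1.
Reciprocity: 23 ≡ 3 and 69 ≡ 1 (mod 4), so (23/69) = +(69/23).
Reduce top mod 23: now compute (0/23).
Top reduces to 0: gcd > 1, so the symbol is 0.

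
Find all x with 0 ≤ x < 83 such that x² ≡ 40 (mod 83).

17, 66

Since 83 ≡ 3 (mod 4), a square root of 40 is 40^((83+1)/4) = 40^21 mod 83.
Repeated squaring: 40^2≡23, 40^4≡31, 40^8≡48, 40^16≡63 (mod 83).
40^21 = 40^(16+4+1) ≡ 17 (mod 83).
Check: 17² = 289 ≡ 40 (mod 83). The two roots are 17 and 66.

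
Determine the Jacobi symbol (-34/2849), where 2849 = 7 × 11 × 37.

-1

First reduce: -34 ≡ 2815 (mod 2849).
Reciprocity: 2815 ≡ 3 and 2849 ≡ 1 (mod 4), so (2815/2849) = +(2849/2815).
Reduce top mod 2815: now compute (34/2815).
Pull out 2: since 2815 ≡ 7 (mod 8), (2/2815) = +1.
Reciprocity: 17 ≡ 1 and 2815 ≡ 3 (mod 4), so (17/2815) = +(2815/17).
Reduce top mod 17: now compute (10/17).
Pull out 2: since 17 ≡ 1 (mod 8), (2/17) = +1.
Reciprocity: 5 ≡ 1 and 17 ≡ 1 (mod 4), so (5/17) = +(17/5).
Reduce top mod 5: now compute (2/5).
Pull out 2: since 5 ≡ 5 (mod 8), (2/5) = -1.
Reached (1/5) = 1. Collecting the sign flips along the way, the symbol is -1.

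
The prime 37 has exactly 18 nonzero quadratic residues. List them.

1 3 4 7 9 10 11 12 16 21 25 26 27 28 30 33 34 36

Square k = 1,…,18 (k and 37−k give the same square):
1²=1, 2²=4, 3²=9, 4²=16, 5²=25, 6²=36, 7²≡12, 8²≡27, 9²≡7, 10²≡26, 11²≡10, 12²≡33, 13²≡21, 14²≡11, 15²≡3, 16²≡34, 17²≡30, 18²≡28 (mod 37).
So the quadratic residues mod 37 are {1, 3, 4, 7, 9, 10, 11, 12, 16, 21, 25, 26, 27, 28, 30, 33, 34, 36}.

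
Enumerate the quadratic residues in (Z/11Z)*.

1 3 4 5 9

Square k = 1,…,5 (k and 11−k give the same square):
1²=1, 2²=4, 3²=9, 4²≡5, 5²≡3 (mod 11).
So the quadratic residues mod 11 are {1, 3, 4, 5, 9}.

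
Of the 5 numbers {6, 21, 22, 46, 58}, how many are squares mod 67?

3

(6/67) = +1 → QR.
(21/67) = +1 → QR.
(22/67) = +1 → QR.
(46/67) = -1 → non-residue.
(58/67) = -1 → non-residue.
Total quadratic residues among the 5: 3.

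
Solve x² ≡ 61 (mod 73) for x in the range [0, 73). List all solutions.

73 ≡ 1 (mod 4), so we find a root by search.
Trying successive values, 34² = 1156 ≡ 61 (mod 73). The other root is 73 − 34 = 39.

34, 39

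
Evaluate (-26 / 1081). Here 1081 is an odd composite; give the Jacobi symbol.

-1

First reduce: -26 ≡ 1055 (mod 1081).
Reciprocity: 1055 ≡ 3 and 1081 ≡ 1 (mod 4), so (1055/1081) = +(1081/1055).
Reduce top mod 1055: now compute (26/1055).
Pull out 2: since 1055 ≡ 7 (mod 8), (2/1055) = +1.
Reciprocity: 13 ≡ 1 and 1055 ≡ 3 (mod 4), so (13/1055) = +(1055/13).
Reduce top mod 13: now compute (2/13).
Pull out 2: since 13 ≡ 5 (mod 8), (2/13) = -1.
Reached (1/13) = 1. Collecting the sign flips along the way, the symbol is -1.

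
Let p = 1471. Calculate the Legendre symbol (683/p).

-1

Reciprocity: 683 ≡ 3 and 1471 ≡ 3 (mod 4), so (683/1471) = −(1471/683).
Reduce top mod 683: now compute (105/683).
Reciprocity: 105 ≡ 1 and 683 ≡ 3 (mod 4), so (105/683) = +(683/105).
Reduce top mod 105: now compute (53/105).
Reciprocity: 53 ≡ 1 and 105 ≡ 1 (mod 4), so (53/105) = +(105/53).
Reduce top mod 53: now compute (52/53).
Pull out 2^2: since 53 ≡ 5 (mod 8), (2/53) = -1, so (2/53)^2 = +1.
Reciprocity: 13 ≡ 1 and 53 ≡ 1 (mod 4), so (13/53) = +(53/13).
Reduce top mod 13: now compute (1/13).
Reached (1/13) = 1. Collecting the sign flips along the way, the symbol is -1.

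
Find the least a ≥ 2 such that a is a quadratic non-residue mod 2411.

(2/2411) = −1, so 2 is the smallest positive non-residue mod 2411.

2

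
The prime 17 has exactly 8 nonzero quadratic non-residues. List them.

Square k = 1,…,8 (k and 17−k give the same square):
1²=1, 2²=4, 3²=9, 4²=16, 5²≡8, 6²≡2, 7²≡15, 8²≡13 (mod 17).
The residues are {1, 2, 4, 8, 9, 13, 15, 16}; the non-residues are the remaining 8 nonzero classes.

3 5 6 7 10 11 12 14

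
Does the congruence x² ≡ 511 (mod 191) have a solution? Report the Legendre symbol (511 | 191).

First reduce: 511 ≡ 129 (mod 191).
Reciprocity: 129 ≡ 1 and 191 ≡ 3 (mod 4), so (129/191) = +(191/129).
Reduce top mod 129: now compute (62/129).
Pull out 2: since 129 ≡ 1 (mod 8), (2/129) = +1.
Reciprocity: 31 ≡ 3 and 129 ≡ 1 (mod 4), so (31/129) = +(129/31).
Reduce top mod 31: now compute (5/31).
Reciprocity: 5 ≡ 1 and 31 ≡ 3 (mod 4), so (5/31) = +(31/5).
Reduce top mod 5: now compute (1/5).
Reached (1/5) = 1. Collecting the sign flips along the way, the symbol is +1.

1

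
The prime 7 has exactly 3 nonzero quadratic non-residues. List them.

Square k = 1,…,3 (k and 7−k give the same square):
1²=1, 2²=4, 3²≡2 (mod 7).
The residues are {1, 2, 4}; the non-residues are the remaining 3 nonzero classes.

3,5,6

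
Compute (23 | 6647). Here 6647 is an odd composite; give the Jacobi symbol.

Reciprocity: 23 ≡ 3 and 6647 ≡ 3 (mod 4), so (23/6647) = −(6647/23).
Reduce top mod 23: now compute (0/23).
Top reduces to 0: gcd > 1, so the symbol is 0.

0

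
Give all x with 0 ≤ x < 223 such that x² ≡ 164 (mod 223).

Since 223 ≡ 3 (mod 4), a square root of 164 is 164^((223+1)/4) = 164^56 mod 223.
Repeated squaring: 164^2≡136, 164^4≡210, 164^8≡169, 164^16≡17, 164^32≡66 (mod 223).
164^56 = 164^(32+16+8) ≡ 68 (mod 223).
Check: 68² = 4624 ≡ 164 (mod 223). The two roots are 68 and 155.

68, 155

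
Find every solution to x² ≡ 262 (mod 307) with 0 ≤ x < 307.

55, 252

Since 307 ≡ 3 (mod 4), a square root of 262 is 262^((307+1)/4) = 262^77 mod 307.
Repeated squaring: 262^2≡183, 262^4≡26, 262^8≡62, 262^16≡160, 262^32≡119, 262^64≡39 (mod 307).
262^77 = 262^(64+8+4+1) ≡ 252 (mod 307).
Check: 252² = 63504 ≡ 262 (mod 307). The two roots are 55 and 252.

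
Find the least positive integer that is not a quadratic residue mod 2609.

(2/2609) = +1, so 2 is a residue.
(3/2609) = −1, so 3 is the smallest positive non-residue mod 2609.

3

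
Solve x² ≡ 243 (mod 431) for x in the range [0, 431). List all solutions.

107, 324

Since 431 ≡ 3 (mod 4), a square root of 243 is 243^((431+1)/4) = 243^108 mod 431.
Repeated squaring: 243^2≡2, 243^4≡4, 243^8≡16, 243^16≡256, 243^32≡24, 243^64≡145 (mod 431).
243^108 = 243^(64+32+8+4) ≡ 324 (mod 431).
Check: 324² = 104976 ≡ 243 (mod 431). The two roots are 107 and 324.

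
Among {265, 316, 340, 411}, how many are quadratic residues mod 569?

(265/569) = -1 → non-residue.
(316/569) = +1 → QR.
(340/569) = +1 → QR.
(411/569) = +1 → QR.
Total quadratic residues among the 4: 3.

3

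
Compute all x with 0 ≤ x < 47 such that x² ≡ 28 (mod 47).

Since 47 ≡ 3 (mod 4), a square root of 28 is 28^((47+1)/4) = 28^12 mod 47.
Repeated squaring: 28^2≡32, 28^4≡37, 28^8≡6 (mod 47).
28^12 = 28^(8+4) ≡ 34 (mod 47).
Check: 34² = 1156 ≡ 28 (mod 47). The two roots are 13 and 34.

13, 34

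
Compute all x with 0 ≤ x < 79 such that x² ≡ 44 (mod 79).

Since 79 ≡ 3 (mod 4), a square root of 44 is 44^((79+1)/4) = 44^20 mod 79.
Repeated squaring: 44^2≡40, 44^4≡20, 44^8≡5, 44^16≡25 (mod 79).
44^20 = 44^(16+4) ≡ 26 (mod 79).
Check: 26² = 676 ≡ 44 (mod 79). The two roots are 26 and 53.

26, 53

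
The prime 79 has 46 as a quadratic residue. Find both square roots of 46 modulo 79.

21, 58

Since 79 ≡ 3 (mod 4), a square root of 46 is 46^((79+1)/4) = 46^20 mod 79.
Repeated squaring: 46^2≡62, 46^4≡52, 46^8≡18, 46^16≡8 (mod 79).
46^20 = 46^(16+4) ≡ 21 (mod 79).
Check: 21² = 441 ≡ 46 (mod 79). The two roots are 21 and 58.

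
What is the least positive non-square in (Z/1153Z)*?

(2/1153) = +1, so 2 is a residue.
(3/1153) = +1, so 3 is a residue.
(4/1153) = +1, so 4 is a residue.
(5/1153) = −1, so 5 is the smallest positive non-residue mod 1153.

5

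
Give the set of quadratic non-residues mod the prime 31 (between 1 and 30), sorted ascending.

3,6,11,12,13,15,17,21,22,23,24,26,27,29,30

Square k = 1,…,15 (k and 31−k give the same square):
1²=1, 2²=4, 3²=9, 4²=16, 5²=25, 6²≡5, 7²≡18, 8²≡2, 9²≡19, 10²≡7, 11²≡28, 12²≡20, 13²≡14, 14²≡10, 15²≡8 (mod 31).
The residues are {1, 2, 4, 5, 7, 8, 9, 10, 14, 16, 18, 19, 20, 25, 28}; the non-residues are the remaining 15 nonzero classes.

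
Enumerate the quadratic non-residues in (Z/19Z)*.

Square k = 1,…,9 (k and 19−k give the same square):
1²=1, 2²=4, 3²=9, 4²=16, 5²≡6, 6²≡17, 7²≡11, 8²≡7, 9²≡5 (mod 19).
The residues are {1, 4, 5, 6, 7, 9, 11, 16, 17}; the non-residues are the remaining 9 nonzero classes.

2, 3, 8, 10, 12, 13, 14, 15, 18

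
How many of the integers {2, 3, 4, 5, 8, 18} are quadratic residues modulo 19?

(2/19) = -1 → non-residue.
(3/19) = -1 → non-residue.
(4/19) = +1 → QR.
(5/19) = +1 → QR.
(8/19) = -1 → non-residue.
(18/19) = -1 → non-residue.
Total quadratic residues among the 6: 2.

2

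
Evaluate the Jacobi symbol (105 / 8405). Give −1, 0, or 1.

Reciprocity: 105 ≡ 1 and 8405 ≡ 1 (mod 4), so (105/8405) = +(8405/105).
Reduce top mod 105: now compute (5/105).
Reciprocity: 5 ≡ 1 and 105 ≡ 1 (mod 4), so (5/105) = +(105/5).
Reduce top mod 5: now compute (0/5).
Top reduces to 0: gcd > 1, so the symbol is 0.

0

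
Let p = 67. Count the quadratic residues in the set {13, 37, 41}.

(13/67) = -1 → non-residue.
(37/67) = +1 → QR.
(41/67) = -1 → non-residue.
Total quadratic residues among the 3: 1.

1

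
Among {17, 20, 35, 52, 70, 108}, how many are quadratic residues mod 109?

3

(17/109) = -1 → non-residue.
(20/109) = +1 → QR.
(35/109) = +1 → QR.
(52/109) = -1 → non-residue.
(70/109) = -1 → non-residue.
(108/109) = +1 → QR.
Total quadratic residues among the 6: 3.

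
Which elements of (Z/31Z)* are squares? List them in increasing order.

1, 2, 4, 5, 7, 8, 9, 10, 14, 16, 18, 19, 20, 25, 28

Square k = 1,…,15 (k and 31−k give the same square):
1²=1, 2²=4, 3²=9, 4²=16, 5²=25, 6²≡5, 7²≡18, 8²≡2, 9²≡19, 10²≡7, 11²≡28, 12²≡20, 13²≡14, 14²≡10, 15²≡8 (mod 31).
So the quadratic residues mod 31 are {1, 2, 4, 5, 7, 8, 9, 10, 14, 16, 18, 19, 20, 25, 28}.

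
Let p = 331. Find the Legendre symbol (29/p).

-1

Reciprocity: 29 ≡ 1 and 331 ≡ 3 (mod 4), so (29/331) = +(331/29).
Reduce top mod 29: now compute (12/29).
Pull out 2^2: since 29 ≡ 5 (mod 8), (2/29) = -1, so (2/29)^2 = +1.
Reciprocity: 3 ≡ 3 and 29 ≡ 1 (mod 4), so (3/29) = +(29/3).
Reduce top mod 3: now compute (2/3).
Pull out 2: since 3 ≡ 3 (mod 8), (2/3) = -1.
Reached (1/3) = 1. Collecting the sign flips along the way, the symbol is -1.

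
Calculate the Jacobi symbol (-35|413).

First reduce: -35 ≡ 378 (mod 413).
Pull out 2: since 413 ≡ 5 (mod 8), (2/413) = -1.
Reciprocity: 189 ≡ 1 and 413 ≡ 1 (mod 4), so (189/413) = +(413/189).
Reduce top mod 189: now compute (35/189).
Reciprocity: 35 ≡ 3 and 189 ≡ 1 (mod 4), so (35/189) = +(189/35).
Reduce top mod 35: now compute (14/35).
Pull out 2: since 35 ≡ 3 (mod 8), (2/35) = -1.
Reciprocity: 7 ≡ 3 and 35 ≡ 3 (mod 4), so (7/35) = −(35/7).
Reduce top mod 7: now compute (0/7).
Top reduces to 0: gcd > 1, so the symbol is 0.

0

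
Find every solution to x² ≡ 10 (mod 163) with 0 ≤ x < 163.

70, 93

Since 163 ≡ 3 (mod 4), a square root of 10 is 10^((163+1)/4) = 10^41 mod 163.
Repeated squaring: 10^2≡100, 10^4≡57, 10^8≡152, 10^16≡121, 10^32≡134 (mod 163).
10^41 = 10^(32+8+1) ≡ 93 (mod 163).
Check: 93² = 8649 ≡ 10 (mod 163). The two roots are 70 and 93.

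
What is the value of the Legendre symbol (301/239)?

First reduce: 301 ≡ 62 (mod 239).
Pull out 2: since 239 ≡ 7 (mod 8), (2/239) = +1.
Reciprocity: 31 ≡ 3 and 239 ≡ 3 (mod 4), so (31/239) = −(239/31).
Reduce top mod 31: now compute (22/31).
Pull out 2: since 31 ≡ 7 (mod 8), (2/31) = +1.
Reciprocity: 11 ≡ 3 and 31 ≡ 3 (mod 4), so (11/31) = −(31/11).
Reduce top mod 11: now compute (9/11).
Reciprocity: 9 ≡ 1 and 11 ≡ 3 (mod 4), so (9/11) = +(11/9).
Reduce top mod 9: now compute (2/9).
Pull out 2: since 9 ≡ 1 (mod 8), (2/9) = +1.
Reached (1/9) = 1. Collecting the sign flips along the way, the symbol is +1.

1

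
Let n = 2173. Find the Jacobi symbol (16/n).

Pull out 2^4: since 2173 ≡ 5 (mod 8), (2/2173) = -1, so (2/2173)^4 = +1.
Reached (1/2173) = 1. Collecting the sign flips along the way, the symbol is +1.

1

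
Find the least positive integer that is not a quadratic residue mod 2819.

2

(2/2819) = −1, so 2 is the smallest positive non-residue mod 2819.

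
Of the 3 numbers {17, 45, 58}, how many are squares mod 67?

1

(17/67) = +1 → QR.
(45/67) = -1 → non-residue.
(58/67) = -1 → non-residue.
Total quadratic residues among the 3: 1.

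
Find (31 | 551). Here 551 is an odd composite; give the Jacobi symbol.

Reciprocity: 31 ≡ 3 and 551 ≡ 3 (mod 4), so (31/551) = −(551/31).
Reduce top mod 31: now compute (24/31).
Pull out 2^3: since 31 ≡ 7 (mod 8), (2/31) = +1, so (2/31)^3 = +1.
Reciprocity: 3 ≡ 3 and 31 ≡ 3 (mod 4), so (3/31) = −(31/3).
Reduce top mod 3: now compute (1/3).
Reached (1/3) = 1. Collecting the sign flips along the way, the symbol is +1.

1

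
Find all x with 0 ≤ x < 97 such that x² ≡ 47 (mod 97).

97 ≡ 1 (mod 4), so we find a root by search.
Trying successive values, 12² = 144 ≡ 47 (mod 97). The other root is 97 − 12 = 85.

12, 85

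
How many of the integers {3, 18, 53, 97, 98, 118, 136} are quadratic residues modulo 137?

(3/137) = -1 → non-residue.
(18/137) = +1 → QR.
(53/137) = -1 → non-residue.
(97/137) = -1 → non-residue.
(98/137) = +1 → QR.
(118/137) = +1 → QR.
(136/137) = +1 → QR.
Total quadratic residues among the 7: 4.

4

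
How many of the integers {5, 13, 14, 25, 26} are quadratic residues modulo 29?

3

(5/29) = +1 → QR.
(13/29) = +1 → QR.
(14/29) = -1 → non-residue.
(25/29) = +1 → QR.
(26/29) = -1 → non-residue.
Total quadratic residues among the 5: 3.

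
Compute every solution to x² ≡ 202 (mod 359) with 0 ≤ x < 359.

90, 269

Since 359 ≡ 3 (mod 4), a square root of 202 is 202^((359+1)/4) = 202^90 mod 359.
Repeated squaring: 202^2≡237, 202^4≡165, 202^8≡300, 202^16≡250, 202^32≡34, 202^64≡79 (mod 359).
202^90 = 202^(64+16+8+2) ≡ 90 (mod 359).
Check: 90² = 8100 ≡ 202 (mod 359). The two roots are 90 and 269.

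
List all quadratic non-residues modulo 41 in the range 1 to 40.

Square k = 1,…,20 (k and 41−k give the same square):
1²=1, 2²=4, 3²=9, 4²=16, 5²=25, 6²=36, 7²≡8, 8²≡23, 9²≡40, 10²≡18, 11²≡39, 12²≡21, 13²≡5, 14²≡32, 15²≡20, 16²≡10, 17²≡2, 18²≡37, 19²≡33, 20²≡31 (mod 41).
The residues are {1, 2, 4, 5, 8, 9, 10, 16, 18, 20, 21, 23, 25, 31, 32, 33, 36, 37, 39, 40}; the non-residues are the remaining 20 nonzero classes.

3 6 7 11 12 13 14 15 17 19 22 24 26 27 28 29 30 34 35 38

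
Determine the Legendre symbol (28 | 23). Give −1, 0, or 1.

-1

First reduce: 28 ≡ 5 (mod 23).
Reciprocity: 5 ≡ 1 and 23 ≡ 3 (mod 4), so (5/23) = +(23/5).
Reduce top mod 5: now compute (3/5).
Reciprocity: 3 ≡ 3 and 5 ≡ 1 (mod 4), so (3/5) = +(5/3).
Reduce top mod 3: now compute (2/3).
Pull out 2: since 3 ≡ 3 (mod 8), (2/3) = -1.
Reached (1/3) = 1. Collecting the sign flips along the way, the symbol is -1.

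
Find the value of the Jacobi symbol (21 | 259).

0

Reciprocity: 21 ≡ 1 and 259 ≡ 3 (mod 4), so (21/259) = +(259/21).
Reduce top mod 21: now compute (7/21).
Reciprocity: 7 ≡ 3 and 21 ≡ 1 (mod 4), so (7/21) = +(21/7).
Reduce top mod 7: now compute (0/7).
Top reduces to 0: gcd > 1, so the symbol is 0.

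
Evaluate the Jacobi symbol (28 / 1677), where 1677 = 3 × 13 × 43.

Pull out 2^2: since 1677 ≡ 5 (mod 8), (2/1677) = -1, so (2/1677)^2 = +1.
Reciprocity: 7 ≡ 3 and 1677 ≡ 1 (mod 4), so (7/1677) = +(1677/7).
Reduce top mod 7: now compute (4/7).
Pull out 2^2: since 7 ≡ 7 (mod 8), (2/7) = +1, so (2/7)^2 = +1.
Reached (1/7) = 1. Collecting the sign flips along the way, the symbol is +1.

1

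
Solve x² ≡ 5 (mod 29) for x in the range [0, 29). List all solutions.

29 ≡ 1 (mod 4), so we find a root by search.
Trying successive values, 11² = 121 ≡ 5 (mod 29). The other root is 29 − 11 = 18.

11, 18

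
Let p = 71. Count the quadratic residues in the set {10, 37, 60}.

3

(10/71) = +1 → QR.
(37/71) = +1 → QR.
(60/71) = +1 → QR.
Total quadratic residues among the 3: 3.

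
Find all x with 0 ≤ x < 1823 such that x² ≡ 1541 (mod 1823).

58, 1765

Since 1823 ≡ 3 (mod 4), a square root of 1541 is 1541^((1823+1)/4) = 1541^456 mod 1823.
Repeated squaring: 1541^2≡1135, 1541^4≡1187, 1541^8≡1613, 1541^16≡348, 1541^32≡786, 1541^64≡1622, 1541^128≡295, 1541^256≡1344 (mod 1823).
1541^456 = 1541^(256+128+64+8) ≡ 58 (mod 1823).
Check: 58² = 3364 ≡ 1541 (mod 1823). The two roots are 58 and 1765.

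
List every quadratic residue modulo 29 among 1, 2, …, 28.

1 4 5 6 7 9 13 16 20 22 23 24 25 28

Square k = 1,…,14 (k and 29−k give the same square):
1²=1, 2²=4, 3²=9, 4²=16, 5²=25, 6²≡7, 7²≡20, 8²≡6, 9²≡23, 10²≡13, 11²≡5, 12²≡28, 13²≡24, 14²≡22 (mod 29).
So the quadratic residues mod 29 are {1, 4, 5, 6, 7, 9, 13, 16, 20, 22, 23, 24, 25, 28}.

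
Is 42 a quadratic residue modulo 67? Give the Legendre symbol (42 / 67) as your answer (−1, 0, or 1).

Euler's criterion: (42/67) ≡ 42^33 (mod 67).
42^2 ≡ 22 (mod 67)
42^4 ≡ 15 (mod 67)
42^8 ≡ 24 (mod 67)
42^16 ≡ 40 (mod 67)
42^32 ≡ 59 (mod 67)
42^33 = 42^(32+1) ≡ 66 (mod 67).
Result is 66 ≡ −1, so (42/67) = −1.

-1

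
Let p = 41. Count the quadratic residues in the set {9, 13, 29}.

1

(9/41) = +1 → QR.
(13/41) = -1 → non-residue.
(29/41) = -1 → non-residue.
Total quadratic residues among the 3: 1.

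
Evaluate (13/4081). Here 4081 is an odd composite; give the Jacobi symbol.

1

Reciprocity: 13 ≡ 1 and 4081 ≡ 1 (mod 4), so (13/4081) = +(4081/13).
Reduce top mod 13: now compute (12/13).
Pull out 2^2: since 13 ≡ 5 (mod 8), (2/13) = -1, so (2/13)^2 = +1.
Reciprocity: 3 ≡ 3 and 13 ≡ 1 (mod 4), so (3/13) = +(13/3).
Reduce top mod 3: now compute (1/3).
Reached (1/3) = 1. Collecting the sign flips along the way, the symbol is +1.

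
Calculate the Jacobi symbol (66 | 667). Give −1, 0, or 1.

Pull out 2: since 667 ≡ 3 (mod 8), (2/667) = -1.
Reciprocity: 33 ≡ 1 and 667 ≡ 3 (mod 4), so (33/667) = +(667/33).
Reduce top mod 33: now compute (7/33).
Reciprocity: 7 ≡ 3 and 33 ≡ 1 (mod 4), so (7/33) = +(33/7).
Reduce top mod 7: now compute (5/7).
Reciprocity: 5 ≡ 1 and 7 ≡ 3 (mod 4), so (5/7) = +(7/5).
Reduce top mod 5: now compute (2/5).
Pull out 2: since 5 ≡ 5 (mod 8), (2/5) = -1.
Reached (1/5) = 1. Collecting the sign flips along the way, the symbol is +1.

1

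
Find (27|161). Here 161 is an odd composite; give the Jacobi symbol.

Reciprocity: 27 ≡ 3 and 161 ≡ 1 (mod 4), so (27/161) = +(161/27).
Reduce top mod 27: now compute (26/27).
Pull out 2: since 27 ≡ 3 (mod 8), (2/27) = -1.
Reciprocity: 13 ≡ 1 and 27 ≡ 3 (mod 4), so (13/27) = +(27/13).
Reduce top mod 13: now compute (1/13).
Reached (1/13) = 1. Collecting the sign flips along the way, the symbol is -1.

-1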